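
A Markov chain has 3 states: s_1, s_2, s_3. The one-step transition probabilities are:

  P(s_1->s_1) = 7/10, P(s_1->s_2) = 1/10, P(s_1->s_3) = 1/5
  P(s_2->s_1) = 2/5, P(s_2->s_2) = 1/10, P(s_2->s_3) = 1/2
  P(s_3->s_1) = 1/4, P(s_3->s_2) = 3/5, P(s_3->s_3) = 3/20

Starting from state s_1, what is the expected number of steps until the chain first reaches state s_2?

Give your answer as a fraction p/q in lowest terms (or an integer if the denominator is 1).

Answer: 210/41

Derivation:
Let h_i = expected steps to first reach s_2 from state i.
Boundary: h_s_2 = 0.
First-step equations for the other states:
  h_s_1 = 1 + 7/10*h_s_1 + 1/10*h_s_2 + 1/5*h_s_3
  h_s_3 = 1 + 1/4*h_s_1 + 3/5*h_s_2 + 3/20*h_s_3

Substituting h_s_2 = 0 and rearranging gives the linear system (I - Q) h = 1:
  [3/10, -1/5] . (h_s_1, h_s_3) = 1
  [-1/4, 17/20] . (h_s_1, h_s_3) = 1

Solving yields:
  h_s_1 = 210/41
  h_s_3 = 110/41

Starting state is s_1, so the expected hitting time is h_s_1 = 210/41.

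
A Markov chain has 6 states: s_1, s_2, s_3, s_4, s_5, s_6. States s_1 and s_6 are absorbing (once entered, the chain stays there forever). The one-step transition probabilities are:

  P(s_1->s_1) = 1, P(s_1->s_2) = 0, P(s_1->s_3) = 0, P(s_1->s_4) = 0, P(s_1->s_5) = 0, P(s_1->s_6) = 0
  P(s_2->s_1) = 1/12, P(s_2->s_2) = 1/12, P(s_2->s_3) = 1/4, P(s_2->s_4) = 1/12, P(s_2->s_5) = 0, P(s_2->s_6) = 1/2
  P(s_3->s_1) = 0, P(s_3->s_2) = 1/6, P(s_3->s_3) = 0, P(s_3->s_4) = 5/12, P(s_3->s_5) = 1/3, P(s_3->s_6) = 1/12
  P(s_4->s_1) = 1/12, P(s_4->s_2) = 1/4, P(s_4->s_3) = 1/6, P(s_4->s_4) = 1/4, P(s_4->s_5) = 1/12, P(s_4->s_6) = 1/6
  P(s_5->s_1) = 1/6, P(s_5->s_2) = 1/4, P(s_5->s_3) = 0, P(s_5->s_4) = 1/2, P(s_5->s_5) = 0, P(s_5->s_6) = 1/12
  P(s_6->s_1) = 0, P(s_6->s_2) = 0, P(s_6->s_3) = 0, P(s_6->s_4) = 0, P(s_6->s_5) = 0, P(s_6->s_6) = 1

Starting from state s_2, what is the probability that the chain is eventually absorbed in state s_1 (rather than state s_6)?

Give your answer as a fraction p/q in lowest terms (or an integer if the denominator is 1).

Let a_i = P(absorbed in s_1 | start in state i).
Boundary conditions: a_s_1 = 1, a_s_6 = 0.
For each transient state i, a_i = sum_j P(i->j) * a_j:
  a_s_2 = 1/12*a_s_1 + 1/12*a_s_2 + 1/4*a_s_3 + 1/12*a_s_4 + 0*a_s_5 + 1/2*a_s_6
  a_s_3 = 0*a_s_1 + 1/6*a_s_2 + 0*a_s_3 + 5/12*a_s_4 + 1/3*a_s_5 + 1/12*a_s_6
  a_s_4 = 1/12*a_s_1 + 1/4*a_s_2 + 1/6*a_s_3 + 1/4*a_s_4 + 1/12*a_s_5 + 1/6*a_s_6
  a_s_5 = 1/6*a_s_1 + 1/4*a_s_2 + 0*a_s_3 + 1/2*a_s_4 + 0*a_s_5 + 1/12*a_s_6

Substituting a_s_1 = 1 and a_s_6 = 0, rearrange to (I - Q) a = r where r[i] = P(i -> s_1):
  [11/12, -1/4, -1/12, 0] . (a_s_2, a_s_3, a_s_4, a_s_5) = 1/12
  [-1/6, 1, -5/12, -1/3] . (a_s_2, a_s_3, a_s_4, a_s_5) = 0
  [-1/4, -1/6, 3/4, -1/12] . (a_s_2, a_s_3, a_s_4, a_s_5) = 1/12
  [-1/4, 0, -1/2, 1] . (a_s_2, a_s_3, a_s_4, a_s_5) = 1/6

Solving yields:
  a_s_2 = 158/849
  a_s_3 = 807/3113
  a_s_4 = 2516/9339
  a_s_5 = 1083/3113

Starting state is s_2, so the absorption probability is a_s_2 = 158/849.

Answer: 158/849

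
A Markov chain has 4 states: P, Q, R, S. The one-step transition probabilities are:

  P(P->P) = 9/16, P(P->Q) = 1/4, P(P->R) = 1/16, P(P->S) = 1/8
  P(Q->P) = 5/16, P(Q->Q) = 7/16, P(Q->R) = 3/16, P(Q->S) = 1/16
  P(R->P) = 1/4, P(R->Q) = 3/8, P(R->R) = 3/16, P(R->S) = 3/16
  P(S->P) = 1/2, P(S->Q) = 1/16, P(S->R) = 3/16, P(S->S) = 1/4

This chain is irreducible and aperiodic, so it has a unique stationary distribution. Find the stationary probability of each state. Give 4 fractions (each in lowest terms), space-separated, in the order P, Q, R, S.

Answer: 1067/2434 725/2434 323/2434 319/2434

Derivation:
The stationary distribution satisfies pi = pi * P, i.e.:
  pi_P = 9/16*pi_P + 5/16*pi_Q + 1/4*pi_R + 1/2*pi_S
  pi_Q = 1/4*pi_P + 7/16*pi_Q + 3/8*pi_R + 1/16*pi_S
  pi_R = 1/16*pi_P + 3/16*pi_Q + 3/16*pi_R + 3/16*pi_S
  pi_S = 1/8*pi_P + 1/16*pi_Q + 3/16*pi_R + 1/4*pi_S
with normalization: pi_P + pi_Q + pi_R + pi_S = 1.

Using the first 3 balance equations plus normalization, the linear system A*pi = b is:
  [-7/16, 5/16, 1/4, 1/2] . pi = 0
  [1/4, -9/16, 3/8, 1/16] . pi = 0
  [1/16, 3/16, -13/16, 3/16] . pi = 0
  [1, 1, 1, 1] . pi = 1

Solving yields:
  pi_P = 1067/2434
  pi_Q = 725/2434
  pi_R = 323/2434
  pi_S = 319/2434

Verification (pi * P):
  1067/2434*9/16 + 725/2434*5/16 + 323/2434*1/4 + 319/2434*1/2 = 1067/2434 = pi_P  (ok)
  1067/2434*1/4 + 725/2434*7/16 + 323/2434*3/8 + 319/2434*1/16 = 725/2434 = pi_Q  (ok)
  1067/2434*1/16 + 725/2434*3/16 + 323/2434*3/16 + 319/2434*3/16 = 323/2434 = pi_R  (ok)
  1067/2434*1/8 + 725/2434*1/16 + 323/2434*3/16 + 319/2434*1/4 = 319/2434 = pi_S  (ok)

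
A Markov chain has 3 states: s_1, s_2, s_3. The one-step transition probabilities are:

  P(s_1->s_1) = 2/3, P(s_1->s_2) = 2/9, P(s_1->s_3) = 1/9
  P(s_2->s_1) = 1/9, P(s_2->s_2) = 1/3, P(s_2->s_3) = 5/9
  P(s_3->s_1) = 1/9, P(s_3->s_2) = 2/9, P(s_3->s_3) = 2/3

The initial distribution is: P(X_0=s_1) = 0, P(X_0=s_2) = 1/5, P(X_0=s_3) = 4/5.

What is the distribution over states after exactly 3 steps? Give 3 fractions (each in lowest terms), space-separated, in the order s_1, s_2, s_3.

Propagating the distribution step by step (d_{t+1} = d_t * P):
d_0 = (s_1=0, s_2=1/5, s_3=4/5)
  d_1[s_1] = 0*2/3 + 1/5*1/9 + 4/5*1/9 = 1/9
  d_1[s_2] = 0*2/9 + 1/5*1/3 + 4/5*2/9 = 11/45
  d_1[s_3] = 0*1/9 + 1/5*5/9 + 4/5*2/3 = 29/45
d_1 = (s_1=1/9, s_2=11/45, s_3=29/45)
  d_2[s_1] = 1/9*2/3 + 11/45*1/9 + 29/45*1/9 = 14/81
  d_2[s_2] = 1/9*2/9 + 11/45*1/3 + 29/45*2/9 = 101/405
  d_2[s_3] = 1/9*1/9 + 11/45*5/9 + 29/45*2/3 = 26/45
d_2 = (s_1=14/81, s_2=101/405, s_3=26/45)
  d_3[s_1] = 14/81*2/3 + 101/405*1/9 + 26/45*1/9 = 151/729
  d_3[s_2] = 14/81*2/9 + 101/405*1/3 + 26/45*2/9 = 911/3645
  d_3[s_3] = 14/81*1/9 + 101/405*5/9 + 26/45*2/3 = 1979/3645
d_3 = (s_1=151/729, s_2=911/3645, s_3=1979/3645)

Answer: 151/729 911/3645 1979/3645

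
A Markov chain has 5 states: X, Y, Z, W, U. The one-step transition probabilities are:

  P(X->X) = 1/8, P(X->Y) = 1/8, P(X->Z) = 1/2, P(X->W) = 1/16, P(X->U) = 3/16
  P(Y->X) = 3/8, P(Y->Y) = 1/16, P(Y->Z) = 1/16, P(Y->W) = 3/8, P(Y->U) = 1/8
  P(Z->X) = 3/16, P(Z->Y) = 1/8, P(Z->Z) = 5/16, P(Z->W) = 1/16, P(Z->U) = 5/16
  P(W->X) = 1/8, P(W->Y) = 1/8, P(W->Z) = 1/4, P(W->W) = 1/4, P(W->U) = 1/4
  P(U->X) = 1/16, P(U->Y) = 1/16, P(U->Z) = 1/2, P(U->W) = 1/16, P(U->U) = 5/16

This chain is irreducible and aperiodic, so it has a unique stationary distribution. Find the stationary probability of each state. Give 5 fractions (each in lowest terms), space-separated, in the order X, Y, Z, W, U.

The stationary distribution satisfies pi = pi * P, i.e.:
  pi_X = 1/8*pi_X + 3/8*pi_Y + 3/16*pi_Z + 1/8*pi_W + 1/16*pi_U
  pi_Y = 1/8*pi_X + 1/16*pi_Y + 1/8*pi_Z + 1/8*pi_W + 1/16*pi_U
  pi_Z = 1/2*pi_X + 1/16*pi_Y + 5/16*pi_Z + 1/4*pi_W + 1/2*pi_U
  pi_W = 1/16*pi_X + 3/8*pi_Y + 1/16*pi_Z + 1/4*pi_W + 1/16*pi_U
  pi_U = 3/16*pi_X + 1/8*pi_Y + 5/16*pi_Z + 1/4*pi_W + 5/16*pi_U
with normalization: pi_X + pi_Y + pi_Z + pi_W + pi_U = 1.

Using the first 4 balance equations plus normalization, the linear system A*pi = b is:
  [-7/8, 3/8, 3/16, 1/8, 1/16] . pi = 0
  [1/8, -15/16, 1/8, 1/8, 1/16] . pi = 0
  [1/2, 1/16, -11/16, 1/4, 1/2] . pi = 0
  [1/16, 3/8, 1/16, -3/4, 1/16] . pi = 0
  [1, 1, 1, 1, 1] . pi = 1

Solving yields:
  pi_X = 2282/14603
  pi_Y = 1489/14603
  pi_Z = 5243/14603
  pi_W = 1696/14603
  pi_U = 229/859

Verification (pi * P):
  2282/14603*1/8 + 1489/14603*3/8 + 5243/14603*3/16 + 1696/14603*1/8 + 229/859*1/16 = 2282/14603 = pi_X  (ok)
  2282/14603*1/8 + 1489/14603*1/16 + 5243/14603*1/8 + 1696/14603*1/8 + 229/859*1/16 = 1489/14603 = pi_Y  (ok)
  2282/14603*1/2 + 1489/14603*1/16 + 5243/14603*5/16 + 1696/14603*1/4 + 229/859*1/2 = 5243/14603 = pi_Z  (ok)
  2282/14603*1/16 + 1489/14603*3/8 + 5243/14603*1/16 + 1696/14603*1/4 + 229/859*1/16 = 1696/14603 = pi_W  (ok)
  2282/14603*3/16 + 1489/14603*1/8 + 5243/14603*5/16 + 1696/14603*1/4 + 229/859*5/16 = 229/859 = pi_U  (ok)

Answer: 2282/14603 1489/14603 5243/14603 1696/14603 229/859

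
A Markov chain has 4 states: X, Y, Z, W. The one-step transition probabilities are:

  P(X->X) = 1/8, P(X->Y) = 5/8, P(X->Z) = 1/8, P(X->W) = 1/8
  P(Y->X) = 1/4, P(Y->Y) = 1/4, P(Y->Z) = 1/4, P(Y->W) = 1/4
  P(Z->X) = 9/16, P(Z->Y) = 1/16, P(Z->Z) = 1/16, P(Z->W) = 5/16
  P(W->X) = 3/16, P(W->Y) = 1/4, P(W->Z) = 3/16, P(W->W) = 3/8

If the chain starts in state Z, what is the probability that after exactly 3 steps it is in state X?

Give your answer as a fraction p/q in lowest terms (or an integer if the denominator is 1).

Answer: 1065/4096

Derivation:
Computing P^3 by repeated multiplication:
P^1 =
  X: [1/8, 5/8, 1/8, 1/8]
  Y: [1/4, 1/4, 1/4, 1/4]
  Z: [9/16, 1/16, 1/16, 5/16]
  W: [3/16, 1/4, 3/16, 3/8]
P^2 =
  X: [17/64, 35/128, 13/64, 33/128]
  Y: [9/32, 19/64, 5/32, 17/64]
  Z: [23/128, 115/256, 19/128, 57/256]
  W: [67/256, 73/256, 43/256, 73/256]
P^3 =
  X: [541/2048, 319/1024, 333/2048, 67/256]
  Y: [253/1024, 167/512, 173/1024, 33/128]
  Z: [1065/4096, 593/2048, 761/4096, 271/1024]
  W: [129/512, 1297/4096, 43/256, 1079/4096]

(P^3)[Z -> X] = 1065/4096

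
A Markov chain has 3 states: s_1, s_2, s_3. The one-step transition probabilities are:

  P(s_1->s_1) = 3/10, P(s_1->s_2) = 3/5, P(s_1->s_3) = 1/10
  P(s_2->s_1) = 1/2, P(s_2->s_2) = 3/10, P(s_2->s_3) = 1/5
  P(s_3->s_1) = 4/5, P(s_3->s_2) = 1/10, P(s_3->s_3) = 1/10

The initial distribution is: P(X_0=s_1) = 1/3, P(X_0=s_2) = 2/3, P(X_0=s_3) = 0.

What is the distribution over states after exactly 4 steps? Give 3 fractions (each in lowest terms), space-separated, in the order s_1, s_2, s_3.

Propagating the distribution step by step (d_{t+1} = d_t * P):
d_0 = (s_1=1/3, s_2=2/3, s_3=0)
  d_1[s_1] = 1/3*3/10 + 2/3*1/2 + 0*4/5 = 13/30
  d_1[s_2] = 1/3*3/5 + 2/3*3/10 + 0*1/10 = 2/5
  d_1[s_3] = 1/3*1/10 + 2/3*1/5 + 0*1/10 = 1/6
d_1 = (s_1=13/30, s_2=2/5, s_3=1/6)
  d_2[s_1] = 13/30*3/10 + 2/5*1/2 + 1/6*4/5 = 139/300
  d_2[s_2] = 13/30*3/5 + 2/5*3/10 + 1/6*1/10 = 119/300
  d_2[s_3] = 13/30*1/10 + 2/5*1/5 + 1/6*1/10 = 7/50
d_2 = (s_1=139/300, s_2=119/300, s_3=7/50)
  d_3[s_1] = 139/300*3/10 + 119/300*1/2 + 7/50*4/5 = 337/750
  d_3[s_2] = 139/300*3/5 + 119/300*3/10 + 7/50*1/10 = 411/1000
  d_3[s_3] = 139/300*1/10 + 119/300*1/5 + 7/50*1/10 = 419/3000
d_3 = (s_1=337/750, s_2=411/1000, s_3=419/3000)
  d_4[s_1] = 337/750*3/10 + 411/1000*1/2 + 419/3000*4/5 = 13561/30000
  d_4[s_2] = 337/750*3/5 + 411/1000*3/10 + 419/3000*1/10 = 6103/15000
  d_4[s_3] = 337/750*1/10 + 411/1000*1/5 + 419/3000*1/10 = 1411/10000
d_4 = (s_1=13561/30000, s_2=6103/15000, s_3=1411/10000)

Answer: 13561/30000 6103/15000 1411/10000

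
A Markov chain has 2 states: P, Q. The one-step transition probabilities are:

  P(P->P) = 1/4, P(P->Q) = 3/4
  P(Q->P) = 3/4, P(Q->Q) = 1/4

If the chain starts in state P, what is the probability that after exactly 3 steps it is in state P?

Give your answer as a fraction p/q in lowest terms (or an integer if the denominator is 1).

Computing P^3 by repeated multiplication:
P^1 =
  P: [1/4, 3/4]
  Q: [3/4, 1/4]
P^2 =
  P: [5/8, 3/8]
  Q: [3/8, 5/8]
P^3 =
  P: [7/16, 9/16]
  Q: [9/16, 7/16]

(P^3)[P -> P] = 7/16

Answer: 7/16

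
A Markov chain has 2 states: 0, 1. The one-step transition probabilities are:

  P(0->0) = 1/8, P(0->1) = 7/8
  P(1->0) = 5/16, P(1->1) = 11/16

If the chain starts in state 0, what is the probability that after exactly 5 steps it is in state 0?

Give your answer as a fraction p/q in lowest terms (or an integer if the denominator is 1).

Answer: 137881/524288

Derivation:
Computing P^5 by repeated multiplication:
P^1 =
  0: [1/8, 7/8]
  1: [5/16, 11/16]
P^2 =
  0: [37/128, 91/128]
  1: [65/256, 191/256]
P^3 =
  0: [529/2048, 1519/2048]
  1: [1085/4096, 3011/4096]
P^4 =
  0: [8653/32768, 24115/32768]
  1: [17225/65536, 48311/65536]
P^5 =
  0: [137881/524288, 386407/524288]
  1: [276005/1048576, 772571/1048576]

(P^5)[0 -> 0] = 137881/524288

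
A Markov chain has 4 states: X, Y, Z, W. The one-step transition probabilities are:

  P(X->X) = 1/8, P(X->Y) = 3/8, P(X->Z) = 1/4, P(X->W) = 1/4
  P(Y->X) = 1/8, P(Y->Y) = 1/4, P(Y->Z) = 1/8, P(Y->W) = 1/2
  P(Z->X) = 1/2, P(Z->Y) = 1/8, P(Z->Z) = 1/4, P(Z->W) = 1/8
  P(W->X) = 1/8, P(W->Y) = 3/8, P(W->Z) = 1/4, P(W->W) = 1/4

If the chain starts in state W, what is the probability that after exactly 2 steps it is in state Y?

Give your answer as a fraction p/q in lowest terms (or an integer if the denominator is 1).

Computing P^2 by repeated multiplication:
P^1 =
  X: [1/8, 3/8, 1/4, 1/4]
  Y: [1/8, 1/4, 1/8, 1/2]
  Z: [1/2, 1/8, 1/4, 1/8]
  W: [1/8, 3/8, 1/4, 1/4]
P^2 =
  X: [7/32, 17/64, 13/64, 5/16]
  Y: [11/64, 5/16, 7/32, 19/64]
  Z: [7/32, 19/64, 15/64, 1/4]
  W: [7/32, 17/64, 13/64, 5/16]

(P^2)[W -> Y] = 17/64

Answer: 17/64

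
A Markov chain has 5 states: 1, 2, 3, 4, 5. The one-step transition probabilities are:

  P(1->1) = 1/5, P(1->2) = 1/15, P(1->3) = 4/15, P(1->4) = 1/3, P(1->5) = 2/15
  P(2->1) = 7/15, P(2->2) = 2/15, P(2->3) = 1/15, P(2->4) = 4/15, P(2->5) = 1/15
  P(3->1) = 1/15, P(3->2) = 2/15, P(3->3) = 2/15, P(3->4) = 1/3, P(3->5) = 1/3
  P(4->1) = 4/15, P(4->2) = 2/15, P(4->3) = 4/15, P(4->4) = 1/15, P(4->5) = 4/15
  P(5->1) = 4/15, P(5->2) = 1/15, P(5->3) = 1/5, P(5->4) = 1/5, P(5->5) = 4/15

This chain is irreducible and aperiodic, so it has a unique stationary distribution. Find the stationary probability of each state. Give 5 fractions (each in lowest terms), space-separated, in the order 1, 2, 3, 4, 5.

The stationary distribution satisfies pi = pi * P, i.e.:
  pi_1 = 1/5*pi_1 + 7/15*pi_2 + 1/15*pi_3 + 4/15*pi_4 + 4/15*pi_5
  pi_2 = 1/15*pi_1 + 2/15*pi_2 + 2/15*pi_3 + 2/15*pi_4 + 1/15*pi_5
  pi_3 = 4/15*pi_1 + 1/15*pi_2 + 2/15*pi_3 + 4/15*pi_4 + 1/5*pi_5
  pi_4 = 1/3*pi_1 + 4/15*pi_2 + 1/3*pi_3 + 1/15*pi_4 + 1/5*pi_5
  pi_5 = 2/15*pi_1 + 1/15*pi_2 + 1/3*pi_3 + 4/15*pi_4 + 4/15*pi_5
with normalization: pi_1 + pi_2 + pi_3 + pi_4 + pi_5 = 1.

Using the first 4 balance equations plus normalization, the linear system A*pi = b is:
  [-4/5, 7/15, 1/15, 4/15, 4/15] . pi = 0
  [1/15, -13/15, 2/15, 2/15, 1/15] . pi = 0
  [4/15, 1/15, -13/15, 4/15, 1/5] . pi = 0
  [1/3, 4/15, 1/3, -14/15, 1/5] . pi = 0
  [1, 1, 1, 1, 1] . pi = 1

Solving yields:
  pi_1 = 1183/5120
  pi_2 = 1577/15360
  pi_3 = 1043/5120
  pi_4 = 3589/15360
  pi_5 = 293/1280

Verification (pi * P):
  1183/5120*1/5 + 1577/15360*7/15 + 1043/5120*1/15 + 3589/15360*4/15 + 293/1280*4/15 = 1183/5120 = pi_1  (ok)
  1183/5120*1/15 + 1577/15360*2/15 + 1043/5120*2/15 + 3589/15360*2/15 + 293/1280*1/15 = 1577/15360 = pi_2  (ok)
  1183/5120*4/15 + 1577/15360*1/15 + 1043/5120*2/15 + 3589/15360*4/15 + 293/1280*1/5 = 1043/5120 = pi_3  (ok)
  1183/5120*1/3 + 1577/15360*4/15 + 1043/5120*1/3 + 3589/15360*1/15 + 293/1280*1/5 = 3589/15360 = pi_4  (ok)
  1183/5120*2/15 + 1577/15360*1/15 + 1043/5120*1/3 + 3589/15360*4/15 + 293/1280*4/15 = 293/1280 = pi_5  (ok)

Answer: 1183/5120 1577/15360 1043/5120 3589/15360 293/1280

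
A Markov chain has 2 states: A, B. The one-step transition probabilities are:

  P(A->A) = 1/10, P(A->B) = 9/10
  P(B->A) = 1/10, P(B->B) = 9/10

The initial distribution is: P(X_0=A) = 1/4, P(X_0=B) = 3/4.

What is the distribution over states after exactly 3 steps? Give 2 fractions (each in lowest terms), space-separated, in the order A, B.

Propagating the distribution step by step (d_{t+1} = d_t * P):
d_0 = (A=1/4, B=3/4)
  d_1[A] = 1/4*1/10 + 3/4*1/10 = 1/10
  d_1[B] = 1/4*9/10 + 3/4*9/10 = 9/10
d_1 = (A=1/10, B=9/10)
  d_2[A] = 1/10*1/10 + 9/10*1/10 = 1/10
  d_2[B] = 1/10*9/10 + 9/10*9/10 = 9/10
d_2 = (A=1/10, B=9/10)
  d_3[A] = 1/10*1/10 + 9/10*1/10 = 1/10
  d_3[B] = 1/10*9/10 + 9/10*9/10 = 9/10
d_3 = (A=1/10, B=9/10)

Answer: 1/10 9/10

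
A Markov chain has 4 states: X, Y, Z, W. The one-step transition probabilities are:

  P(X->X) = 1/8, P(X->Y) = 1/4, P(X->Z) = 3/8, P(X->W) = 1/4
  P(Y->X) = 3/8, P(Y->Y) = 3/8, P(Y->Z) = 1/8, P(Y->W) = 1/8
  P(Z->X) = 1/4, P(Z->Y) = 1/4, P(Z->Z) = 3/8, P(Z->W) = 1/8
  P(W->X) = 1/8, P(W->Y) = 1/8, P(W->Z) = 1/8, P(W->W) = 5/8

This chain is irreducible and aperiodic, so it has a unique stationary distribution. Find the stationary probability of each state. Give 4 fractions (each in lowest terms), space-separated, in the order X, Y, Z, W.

The stationary distribution satisfies pi = pi * P, i.e.:
  pi_X = 1/8*pi_X + 3/8*pi_Y + 1/4*pi_Z + 1/8*pi_W
  pi_Y = 1/4*pi_X + 3/8*pi_Y + 1/4*pi_Z + 1/8*pi_W
  pi_Z = 3/8*pi_X + 1/8*pi_Y + 3/8*pi_Z + 1/8*pi_W
  pi_W = 1/4*pi_X + 1/8*pi_Y + 1/8*pi_Z + 5/8*pi_W
with normalization: pi_X + pi_Y + pi_Z + pi_W = 1.

Using the first 3 balance equations plus normalization, the linear system A*pi = b is:
  [-7/8, 3/8, 1/4, 1/8] . pi = 0
  [1/4, -5/8, 1/4, 1/8] . pi = 0
  [3/8, 1/8, -5/8, 1/8] . pi = 0
  [1, 1, 1, 1] . pi = 1

Solving yields:
  pi_X = 14/65
  pi_Y = 63/260
  pi_Z = 31/130
  pi_W = 79/260

Verification (pi * P):
  14/65*1/8 + 63/260*3/8 + 31/130*1/4 + 79/260*1/8 = 14/65 = pi_X  (ok)
  14/65*1/4 + 63/260*3/8 + 31/130*1/4 + 79/260*1/8 = 63/260 = pi_Y  (ok)
  14/65*3/8 + 63/260*1/8 + 31/130*3/8 + 79/260*1/8 = 31/130 = pi_Z  (ok)
  14/65*1/4 + 63/260*1/8 + 31/130*1/8 + 79/260*5/8 = 79/260 = pi_W  (ok)

Answer: 14/65 63/260 31/130 79/260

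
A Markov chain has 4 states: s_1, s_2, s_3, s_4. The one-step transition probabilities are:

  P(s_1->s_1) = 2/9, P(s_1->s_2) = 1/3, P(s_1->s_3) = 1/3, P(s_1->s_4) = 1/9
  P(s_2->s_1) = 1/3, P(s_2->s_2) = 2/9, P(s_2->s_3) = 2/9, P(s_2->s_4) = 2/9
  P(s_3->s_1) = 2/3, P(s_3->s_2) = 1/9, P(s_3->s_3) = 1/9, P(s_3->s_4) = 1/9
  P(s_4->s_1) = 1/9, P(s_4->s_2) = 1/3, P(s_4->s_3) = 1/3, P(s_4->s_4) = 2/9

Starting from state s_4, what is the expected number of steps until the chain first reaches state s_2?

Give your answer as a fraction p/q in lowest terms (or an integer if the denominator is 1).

Let h_i = expected steps to first reach s_2 from state i.
Boundary: h_s_2 = 0.
First-step equations for the other states:
  h_s_1 = 1 + 2/9*h_s_1 + 1/3*h_s_2 + 1/3*h_s_3 + 1/9*h_s_4
  h_s_3 = 1 + 2/3*h_s_1 + 1/9*h_s_2 + 1/9*h_s_3 + 1/9*h_s_4
  h_s_4 = 1 + 1/9*h_s_1 + 1/3*h_s_2 + 1/3*h_s_3 + 2/9*h_s_4

Substituting h_s_2 = 0 and rearranging gives the linear system (I - Q) h = 1:
  [7/9, -1/3, -1/9] . (h_s_1, h_s_3, h_s_4) = 1
  [-2/3, 8/9, -1/9] . (h_s_1, h_s_3, h_s_4) = 1
  [-1/9, -1/3, 7/9] . (h_s_1, h_s_3, h_s_4) = 1

Solving yields:
  h_s_1 = 11/3
  h_s_3 = 13/3
  h_s_4 = 11/3

Starting state is s_4, so the expected hitting time is h_s_4 = 11/3.

Answer: 11/3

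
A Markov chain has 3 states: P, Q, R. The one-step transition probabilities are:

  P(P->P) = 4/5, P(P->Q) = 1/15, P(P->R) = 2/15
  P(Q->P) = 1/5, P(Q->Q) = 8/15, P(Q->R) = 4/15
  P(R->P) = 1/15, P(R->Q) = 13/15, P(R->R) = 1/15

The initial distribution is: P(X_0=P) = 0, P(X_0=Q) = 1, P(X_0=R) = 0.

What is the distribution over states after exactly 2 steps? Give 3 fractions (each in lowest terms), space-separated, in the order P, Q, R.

Answer: 64/225 119/225 14/75

Derivation:
Propagating the distribution step by step (d_{t+1} = d_t * P):
d_0 = (P=0, Q=1, R=0)
  d_1[P] = 0*4/5 + 1*1/5 + 0*1/15 = 1/5
  d_1[Q] = 0*1/15 + 1*8/15 + 0*13/15 = 8/15
  d_1[R] = 0*2/15 + 1*4/15 + 0*1/15 = 4/15
d_1 = (P=1/5, Q=8/15, R=4/15)
  d_2[P] = 1/5*4/5 + 8/15*1/5 + 4/15*1/15 = 64/225
  d_2[Q] = 1/5*1/15 + 8/15*8/15 + 4/15*13/15 = 119/225
  d_2[R] = 1/5*2/15 + 8/15*4/15 + 4/15*1/15 = 14/75
d_2 = (P=64/225, Q=119/225, R=14/75)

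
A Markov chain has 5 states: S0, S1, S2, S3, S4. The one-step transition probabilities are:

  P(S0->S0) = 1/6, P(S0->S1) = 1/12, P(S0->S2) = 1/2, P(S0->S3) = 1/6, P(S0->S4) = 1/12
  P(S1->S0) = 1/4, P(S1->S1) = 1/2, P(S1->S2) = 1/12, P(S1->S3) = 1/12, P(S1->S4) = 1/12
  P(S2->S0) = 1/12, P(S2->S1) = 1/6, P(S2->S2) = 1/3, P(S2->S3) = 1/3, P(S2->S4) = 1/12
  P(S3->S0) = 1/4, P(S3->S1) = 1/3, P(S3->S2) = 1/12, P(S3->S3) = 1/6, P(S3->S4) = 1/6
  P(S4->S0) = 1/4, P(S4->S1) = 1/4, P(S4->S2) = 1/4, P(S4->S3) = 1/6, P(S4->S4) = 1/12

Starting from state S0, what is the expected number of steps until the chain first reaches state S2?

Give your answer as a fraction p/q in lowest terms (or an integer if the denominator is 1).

Answer: 6276/1993

Derivation:
Let h_i = expected steps to first reach S2 from state i.
Boundary: h_S2 = 0.
First-step equations for the other states:
  h_S0 = 1 + 1/6*h_S0 + 1/12*h_S1 + 1/2*h_S2 + 1/6*h_S3 + 1/12*h_S4
  h_S1 = 1 + 1/4*h_S0 + 1/2*h_S1 + 1/12*h_S2 + 1/12*h_S3 + 1/12*h_S4
  h_S3 = 1 + 1/4*h_S0 + 1/3*h_S1 + 1/12*h_S2 + 1/6*h_S3 + 1/6*h_S4
  h_S4 = 1 + 1/4*h_S0 + 1/4*h_S1 + 1/4*h_S2 + 1/6*h_S3 + 1/12*h_S4

Substituting h_S2 = 0 and rearranging gives the linear system (I - Q) h = 1:
  [5/6, -1/12, -1/6, -1/12] . (h_S0, h_S1, h_S3, h_S4) = 1
  [-1/4, 1/2, -1/12, -1/12] . (h_S0, h_S1, h_S3, h_S4) = 1
  [-1/4, -1/3, 5/6, -1/6] . (h_S0, h_S1, h_S3, h_S4) = 1
  [-1/4, -1/4, -1/6, 11/12] . (h_S0, h_S1, h_S3, h_S4) = 1

Solving yields:
  h_S0 = 6276/1993
  h_S1 = 10218/1993
  h_S3 = 10062/1993
  h_S4 = 8502/1993

Starting state is S0, so the expected hitting time is h_S0 = 6276/1993.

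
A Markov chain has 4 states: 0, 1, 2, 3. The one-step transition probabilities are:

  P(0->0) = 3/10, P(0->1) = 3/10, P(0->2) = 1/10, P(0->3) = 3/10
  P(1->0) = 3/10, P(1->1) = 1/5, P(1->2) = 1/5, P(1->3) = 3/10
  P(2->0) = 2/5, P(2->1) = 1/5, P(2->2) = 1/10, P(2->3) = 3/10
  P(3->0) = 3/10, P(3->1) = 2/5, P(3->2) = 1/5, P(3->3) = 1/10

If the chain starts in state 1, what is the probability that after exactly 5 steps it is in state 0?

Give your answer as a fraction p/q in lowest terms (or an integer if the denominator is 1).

Computing P^5 by repeated multiplication:
P^1 =
  0: [3/10, 3/10, 1/10, 3/10]
  1: [3/10, 1/5, 1/5, 3/10]
  2: [2/5, 1/5, 1/10, 3/10]
  3: [3/10, 2/5, 1/5, 1/10]
P^2 =
  0: [31/100, 29/100, 4/25, 6/25]
  1: [8/25, 29/100, 3/20, 6/25]
  2: [31/100, 3/10, 3/20, 6/25]
  3: [8/25, 1/4, 3/20, 7/25]
P^3 =
  0: [79/250, 279/1000, 153/1000, 63/250]
  1: [63/200, 7/25, 153/1000, 63/250]
  2: [63/200, 279/1000, 77/500, 63/250]
  3: [63/200, 36/125, 153/1000, 61/250]
P^4 =
  0: [3153/10000, 141/500, 1531/10000, 156/625]
  1: [3153/10000, 2819/10000, 383/2500, 156/625]
  2: [1577/5000, 2819/10000, 1531/10000, 156/625]
  3: [3153/10000, 2803/10000, 383/2500, 157/625]
P^5 =
  0: [31531/100000, 5629/20000, 3829/25000, 1563/6250]
  1: [7883/25000, 5629/20000, 3063/20000, 1563/6250]
  2: [31531/100000, 14073/50000, 3063/20000, 1563/6250]
  3: [7883/25000, 28177/100000, 3063/20000, 1561/6250]

(P^5)[1 -> 0] = 7883/25000

Answer: 7883/25000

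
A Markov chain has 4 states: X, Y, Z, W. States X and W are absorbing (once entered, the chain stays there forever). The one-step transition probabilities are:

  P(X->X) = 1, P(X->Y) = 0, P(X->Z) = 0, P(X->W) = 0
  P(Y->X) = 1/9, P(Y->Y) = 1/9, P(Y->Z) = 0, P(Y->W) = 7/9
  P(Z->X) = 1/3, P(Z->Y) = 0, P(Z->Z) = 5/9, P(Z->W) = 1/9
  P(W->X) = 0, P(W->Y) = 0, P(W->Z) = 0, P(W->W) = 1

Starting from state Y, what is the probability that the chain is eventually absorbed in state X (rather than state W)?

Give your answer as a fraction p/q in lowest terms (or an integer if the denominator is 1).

Answer: 1/8

Derivation:
Let a_i = P(absorbed in X | start in state i).
Boundary conditions: a_X = 1, a_W = 0.
For each transient state i, a_i = sum_j P(i->j) * a_j:
  a_Y = 1/9*a_X + 1/9*a_Y + 0*a_Z + 7/9*a_W
  a_Z = 1/3*a_X + 0*a_Y + 5/9*a_Z + 1/9*a_W

Substituting a_X = 1 and a_W = 0, rearrange to (I - Q) a = r where r[i] = P(i -> X):
  [8/9, 0] . (a_Y, a_Z) = 1/9
  [0, 4/9] . (a_Y, a_Z) = 1/3

Solving yields:
  a_Y = 1/8
  a_Z = 3/4

Starting state is Y, so the absorption probability is a_Y = 1/8.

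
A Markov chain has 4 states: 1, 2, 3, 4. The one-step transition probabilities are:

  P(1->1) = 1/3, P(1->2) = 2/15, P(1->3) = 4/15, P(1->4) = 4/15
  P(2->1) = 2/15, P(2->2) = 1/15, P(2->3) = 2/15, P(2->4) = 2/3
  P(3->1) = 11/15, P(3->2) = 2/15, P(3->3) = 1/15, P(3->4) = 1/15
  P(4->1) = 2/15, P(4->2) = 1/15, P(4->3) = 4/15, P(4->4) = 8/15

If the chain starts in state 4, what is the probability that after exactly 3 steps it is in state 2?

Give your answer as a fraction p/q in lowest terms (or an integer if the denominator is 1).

Answer: 343/3375

Derivation:
Computing P^3 by repeated multiplication:
P^1 =
  1: [1/3, 2/15, 4/15, 4/15]
  2: [2/15, 1/15, 2/15, 2/3]
  3: [11/15, 2/15, 1/15, 1/15]
  4: [2/15, 1/15, 4/15, 8/15]
P^2 =
  1: [9/25, 8/75, 44/225, 76/225]
  2: [6/25, 19/225, 52/225, 4/9]
  3: [8/25, 3/25, 53/225, 73/225]
  4: [8/25, 7/75, 46/225, 86/225]
P^3 =
  1: [121/375, 14/135, 16/75, 1216/3375]
  2: [8/25, 331/3375, 706/3375, 1258/3375]
  3: [127/375, 14/135, 229/1125, 239/675]
  4: [8/25, 343/3375, 16/75, 1232/3375]

(P^3)[4 -> 2] = 343/3375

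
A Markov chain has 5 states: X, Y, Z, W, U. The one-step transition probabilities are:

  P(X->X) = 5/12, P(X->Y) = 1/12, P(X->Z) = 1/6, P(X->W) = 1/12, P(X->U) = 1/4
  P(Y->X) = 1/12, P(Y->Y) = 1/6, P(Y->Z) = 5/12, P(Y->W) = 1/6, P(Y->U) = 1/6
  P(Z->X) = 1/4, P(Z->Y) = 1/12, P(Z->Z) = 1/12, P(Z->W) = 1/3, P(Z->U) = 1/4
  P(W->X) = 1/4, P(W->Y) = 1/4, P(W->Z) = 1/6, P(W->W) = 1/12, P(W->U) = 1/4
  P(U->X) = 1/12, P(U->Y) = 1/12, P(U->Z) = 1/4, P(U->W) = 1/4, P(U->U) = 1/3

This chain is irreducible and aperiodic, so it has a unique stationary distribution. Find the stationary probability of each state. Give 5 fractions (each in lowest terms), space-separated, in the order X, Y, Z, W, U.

The stationary distribution satisfies pi = pi * P, i.e.:
  pi_X = 5/12*pi_X + 1/12*pi_Y + 1/4*pi_Z + 1/4*pi_W + 1/12*pi_U
  pi_Y = 1/12*pi_X + 1/6*pi_Y + 1/12*pi_Z + 1/4*pi_W + 1/12*pi_U
  pi_Z = 1/6*pi_X + 5/12*pi_Y + 1/12*pi_Z + 1/6*pi_W + 1/4*pi_U
  pi_W = 1/12*pi_X + 1/6*pi_Y + 1/3*pi_Z + 1/12*pi_W + 1/4*pi_U
  pi_U = 1/4*pi_X + 1/6*pi_Y + 1/4*pi_Z + 1/4*pi_W + 1/3*pi_U
with normalization: pi_X + pi_Y + pi_Z + pi_W + pi_U = 1.

Using the first 4 balance equations plus normalization, the linear system A*pi = b is:
  [-7/12, 1/12, 1/4, 1/4, 1/12] . pi = 0
  [1/12, -5/6, 1/12, 1/4, 1/12] . pi = 0
  [1/6, 5/12, -11/12, 1/6, 1/4] . pi = 0
  [1/12, 1/6, 1/3, -11/12, 1/4] . pi = 0
  [1, 1, 1, 1, 1] . pi = 1

Solving yields:
  pi_X = 4109/18450
  pi_Y = 1154/9225
  pi_Z = 1871/9225
  pi_W = 3469/18450
  pi_U = 2411/9225

Verification (pi * P):
  4109/18450*5/12 + 1154/9225*1/12 + 1871/9225*1/4 + 3469/18450*1/4 + 2411/9225*1/12 = 4109/18450 = pi_X  (ok)
  4109/18450*1/12 + 1154/9225*1/6 + 1871/9225*1/12 + 3469/18450*1/4 + 2411/9225*1/12 = 1154/9225 = pi_Y  (ok)
  4109/18450*1/6 + 1154/9225*5/12 + 1871/9225*1/12 + 3469/18450*1/6 + 2411/9225*1/4 = 1871/9225 = pi_Z  (ok)
  4109/18450*1/12 + 1154/9225*1/6 + 1871/9225*1/3 + 3469/18450*1/12 + 2411/9225*1/4 = 3469/18450 = pi_W  (ok)
  4109/18450*1/4 + 1154/9225*1/6 + 1871/9225*1/4 + 3469/18450*1/4 + 2411/9225*1/3 = 2411/9225 = pi_U  (ok)

Answer: 4109/18450 1154/9225 1871/9225 3469/18450 2411/9225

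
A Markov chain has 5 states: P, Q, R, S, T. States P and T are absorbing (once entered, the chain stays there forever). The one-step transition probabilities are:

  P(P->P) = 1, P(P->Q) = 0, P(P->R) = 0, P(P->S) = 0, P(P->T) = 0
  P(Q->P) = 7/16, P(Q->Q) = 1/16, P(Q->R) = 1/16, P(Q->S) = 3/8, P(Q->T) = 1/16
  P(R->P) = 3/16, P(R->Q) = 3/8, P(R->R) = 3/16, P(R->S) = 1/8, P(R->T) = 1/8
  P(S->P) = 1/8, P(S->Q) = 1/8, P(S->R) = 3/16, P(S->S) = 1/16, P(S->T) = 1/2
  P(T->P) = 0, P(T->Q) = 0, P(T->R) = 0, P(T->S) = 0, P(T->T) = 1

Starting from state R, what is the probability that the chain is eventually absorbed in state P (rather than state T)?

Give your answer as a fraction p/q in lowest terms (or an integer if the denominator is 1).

Let a_i = P(absorbed in P | start in state i).
Boundary conditions: a_P = 1, a_T = 0.
For each transient state i, a_i = sum_j P(i->j) * a_j:
  a_Q = 7/16*a_P + 1/16*a_Q + 1/16*a_R + 3/8*a_S + 1/16*a_T
  a_R = 3/16*a_P + 3/8*a_Q + 3/16*a_R + 1/8*a_S + 1/8*a_T
  a_S = 1/8*a_P + 1/8*a_Q + 3/16*a_R + 1/16*a_S + 1/2*a_T

Substituting a_P = 1 and a_T = 0, rearrange to (I - Q) a = r where r[i] = P(i -> P):
  [15/16, -1/16, -3/8] . (a_Q, a_R, a_S) = 7/16
  [-3/8, 13/16, -1/8] . (a_Q, a_R, a_S) = 3/16
  [-1/8, -3/16, 15/16] . (a_Q, a_R, a_S) = 1/8

Solving yields:
  a_Q = 1582/2477
  a_R = 1429/2477
  a_S = 827/2477

Starting state is R, so the absorption probability is a_R = 1429/2477.

Answer: 1429/2477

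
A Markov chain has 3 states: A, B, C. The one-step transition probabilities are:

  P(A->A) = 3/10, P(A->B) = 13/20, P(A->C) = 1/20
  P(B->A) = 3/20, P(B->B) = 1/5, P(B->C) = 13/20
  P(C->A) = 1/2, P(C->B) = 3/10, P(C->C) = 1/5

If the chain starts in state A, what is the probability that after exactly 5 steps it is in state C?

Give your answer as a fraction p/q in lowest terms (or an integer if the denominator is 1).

Computing P^5 by repeated multiplication:
P^1 =
  A: [3/10, 13/20, 1/20]
  B: [3/20, 1/5, 13/20]
  C: [1/2, 3/10, 1/5]
P^2 =
  A: [17/80, 17/50, 179/400]
  B: [2/5, 133/400, 107/400]
  C: [59/200, 89/200, 13/50]
P^3 =
  A: [677/2000, 2723/8000, 2569/8000]
  B: [2429/8000, 1627/4000, 2317/8000]
  C: [1141/4000, 287/800, 89/250]
P^4 =
  A: [50107/160000, 6151/16000, 48383/160000]
  B: [23753/80000, 11699/32000, 53999/160000]
  C: [25391/80000, 29117/80000, 6373/20000]
P^5 =
  A: [484501/1600000, 1187729/3200000, 1043269/3200000]
  B: [1000511/3200000, 1148/3125, 1023937/3200000]
  C: [494617/1600000, 599503/1600000, 12647/40000]

(P^5)[A -> C] = 1043269/3200000

Answer: 1043269/3200000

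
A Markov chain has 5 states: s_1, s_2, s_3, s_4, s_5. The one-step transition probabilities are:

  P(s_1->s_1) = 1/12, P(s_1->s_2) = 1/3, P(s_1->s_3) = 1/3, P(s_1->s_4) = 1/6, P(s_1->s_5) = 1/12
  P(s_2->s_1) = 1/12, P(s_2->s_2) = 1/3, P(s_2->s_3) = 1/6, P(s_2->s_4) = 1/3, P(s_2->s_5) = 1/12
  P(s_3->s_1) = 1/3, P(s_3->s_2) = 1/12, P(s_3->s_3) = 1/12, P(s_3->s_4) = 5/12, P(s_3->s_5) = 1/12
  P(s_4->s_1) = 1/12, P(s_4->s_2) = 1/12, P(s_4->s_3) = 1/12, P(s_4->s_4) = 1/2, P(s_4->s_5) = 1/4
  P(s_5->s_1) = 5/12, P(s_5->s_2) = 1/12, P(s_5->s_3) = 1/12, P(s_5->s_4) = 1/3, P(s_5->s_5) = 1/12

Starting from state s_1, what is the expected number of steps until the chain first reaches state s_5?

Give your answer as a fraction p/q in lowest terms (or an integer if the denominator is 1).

Answer: 1036/149

Derivation:
Let h_i = expected steps to first reach s_5 from state i.
Boundary: h_s_5 = 0.
First-step equations for the other states:
  h_s_1 = 1 + 1/12*h_s_1 + 1/3*h_s_2 + 1/3*h_s_3 + 1/6*h_s_4 + 1/12*h_s_5
  h_s_2 = 1 + 1/12*h_s_1 + 1/3*h_s_2 + 1/6*h_s_3 + 1/3*h_s_4 + 1/12*h_s_5
  h_s_3 = 1 + 1/3*h_s_1 + 1/12*h_s_2 + 1/12*h_s_3 + 5/12*h_s_4 + 1/12*h_s_5
  h_s_4 = 1 + 1/12*h_s_1 + 1/12*h_s_2 + 1/12*h_s_3 + 1/2*h_s_4 + 1/4*h_s_5

Substituting h_s_5 = 0 and rearranging gives the linear system (I - Q) h = 1:
  [11/12, -1/3, -1/3, -1/6] . (h_s_1, h_s_2, h_s_3, h_s_4) = 1
  [-1/12, 2/3, -1/6, -1/3] . (h_s_1, h_s_2, h_s_3, h_s_4) = 1
  [-1/3, -1/12, 11/12, -5/12] . (h_s_1, h_s_2, h_s_3, h_s_4) = 1
  [-1/12, -1/12, -1/12, 1/2] . (h_s_1, h_s_2, h_s_3, h_s_4) = 1

Solving yields:
  h_s_1 = 1036/149
  h_s_2 = 1004/149
  h_s_3 = 996/149
  h_s_4 = 804/149

Starting state is s_1, so the expected hitting time is h_s_1 = 1036/149.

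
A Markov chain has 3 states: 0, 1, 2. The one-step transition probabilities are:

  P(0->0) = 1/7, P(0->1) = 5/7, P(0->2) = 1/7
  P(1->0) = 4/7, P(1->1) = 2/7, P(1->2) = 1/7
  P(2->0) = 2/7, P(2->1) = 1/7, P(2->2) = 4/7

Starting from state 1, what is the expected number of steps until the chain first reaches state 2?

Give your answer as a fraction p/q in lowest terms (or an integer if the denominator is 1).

Let h_i = expected steps to first reach 2 from state i.
Boundary: h_2 = 0.
First-step equations for the other states:
  h_0 = 1 + 1/7*h_0 + 5/7*h_1 + 1/7*h_2
  h_1 = 1 + 4/7*h_0 + 2/7*h_1 + 1/7*h_2

Substituting h_2 = 0 and rearranging gives the linear system (I - Q) h = 1:
  [6/7, -5/7] . (h_0, h_1) = 1
  [-4/7, 5/7] . (h_0, h_1) = 1

Solving yields:
  h_0 = 7
  h_1 = 7

Starting state is 1, so the expected hitting time is h_1 = 7.

Answer: 7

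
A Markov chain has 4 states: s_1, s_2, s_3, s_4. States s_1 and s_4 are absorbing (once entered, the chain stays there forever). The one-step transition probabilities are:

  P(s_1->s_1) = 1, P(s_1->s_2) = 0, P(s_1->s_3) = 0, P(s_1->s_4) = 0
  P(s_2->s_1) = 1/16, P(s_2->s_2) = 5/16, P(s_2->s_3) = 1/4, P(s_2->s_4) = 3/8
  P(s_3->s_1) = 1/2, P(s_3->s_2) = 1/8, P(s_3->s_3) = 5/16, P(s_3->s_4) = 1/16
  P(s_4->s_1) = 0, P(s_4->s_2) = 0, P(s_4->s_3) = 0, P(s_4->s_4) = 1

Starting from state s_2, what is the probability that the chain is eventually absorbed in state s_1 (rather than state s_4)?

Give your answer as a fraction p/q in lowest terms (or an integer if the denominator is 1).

Let a_i = P(absorbed in s_1 | start in state i).
Boundary conditions: a_s_1 = 1, a_s_4 = 0.
For each transient state i, a_i = sum_j P(i->j) * a_j:
  a_s_2 = 1/16*a_s_1 + 5/16*a_s_2 + 1/4*a_s_3 + 3/8*a_s_4
  a_s_3 = 1/2*a_s_1 + 1/8*a_s_2 + 5/16*a_s_3 + 1/16*a_s_4

Substituting a_s_1 = 1 and a_s_4 = 0, rearrange to (I - Q) a = r where r[i] = P(i -> s_1):
  [11/16, -1/4] . (a_s_2, a_s_3) = 1/16
  [-1/8, 11/16] . (a_s_2, a_s_3) = 1/2

Solving yields:
  a_s_2 = 43/113
  a_s_3 = 90/113

Starting state is s_2, so the absorption probability is a_s_2 = 43/113.

Answer: 43/113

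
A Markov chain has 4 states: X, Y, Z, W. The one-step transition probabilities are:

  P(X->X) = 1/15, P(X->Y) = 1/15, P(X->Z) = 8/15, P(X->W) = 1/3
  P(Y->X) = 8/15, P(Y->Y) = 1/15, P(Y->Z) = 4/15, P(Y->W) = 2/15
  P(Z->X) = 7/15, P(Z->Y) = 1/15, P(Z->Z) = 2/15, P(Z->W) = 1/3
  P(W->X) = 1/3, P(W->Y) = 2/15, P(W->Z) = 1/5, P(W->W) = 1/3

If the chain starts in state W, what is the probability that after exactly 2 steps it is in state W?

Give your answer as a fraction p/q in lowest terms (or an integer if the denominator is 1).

Computing P^2 by repeated multiplication:
P^1 =
  X: [1/15, 1/15, 8/15, 1/3]
  Y: [8/15, 1/15, 4/15, 2/15]
  Z: [7/15, 1/15, 2/15, 1/3]
  W: [1/3, 2/15, 1/5, 1/3]
P^2 =
  X: [2/5, 4/45, 43/225, 8/25]
  Y: [6/25, 17/225, 82/225, 8/25]
  Z: [6/25, 4/45, 79/225, 8/25]
  W: [67/225, 4/45, 23/75, 23/75]

(P^2)[W -> W] = 23/75

Answer: 23/75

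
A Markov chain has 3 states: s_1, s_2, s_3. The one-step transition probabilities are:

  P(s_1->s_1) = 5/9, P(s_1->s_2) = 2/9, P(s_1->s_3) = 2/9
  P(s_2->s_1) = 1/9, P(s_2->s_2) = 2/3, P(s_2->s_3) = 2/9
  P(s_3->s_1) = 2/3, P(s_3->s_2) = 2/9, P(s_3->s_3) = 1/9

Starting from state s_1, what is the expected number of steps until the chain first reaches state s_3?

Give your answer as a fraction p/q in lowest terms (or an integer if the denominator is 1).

Answer: 9/2

Derivation:
Let h_i = expected steps to first reach s_3 from state i.
Boundary: h_s_3 = 0.
First-step equations for the other states:
  h_s_1 = 1 + 5/9*h_s_1 + 2/9*h_s_2 + 2/9*h_s_3
  h_s_2 = 1 + 1/9*h_s_1 + 2/3*h_s_2 + 2/9*h_s_3

Substituting h_s_3 = 0 and rearranging gives the linear system (I - Q) h = 1:
  [4/9, -2/9] . (h_s_1, h_s_2) = 1
  [-1/9, 1/3] . (h_s_1, h_s_2) = 1

Solving yields:
  h_s_1 = 9/2
  h_s_2 = 9/2

Starting state is s_1, so the expected hitting time is h_s_1 = 9/2.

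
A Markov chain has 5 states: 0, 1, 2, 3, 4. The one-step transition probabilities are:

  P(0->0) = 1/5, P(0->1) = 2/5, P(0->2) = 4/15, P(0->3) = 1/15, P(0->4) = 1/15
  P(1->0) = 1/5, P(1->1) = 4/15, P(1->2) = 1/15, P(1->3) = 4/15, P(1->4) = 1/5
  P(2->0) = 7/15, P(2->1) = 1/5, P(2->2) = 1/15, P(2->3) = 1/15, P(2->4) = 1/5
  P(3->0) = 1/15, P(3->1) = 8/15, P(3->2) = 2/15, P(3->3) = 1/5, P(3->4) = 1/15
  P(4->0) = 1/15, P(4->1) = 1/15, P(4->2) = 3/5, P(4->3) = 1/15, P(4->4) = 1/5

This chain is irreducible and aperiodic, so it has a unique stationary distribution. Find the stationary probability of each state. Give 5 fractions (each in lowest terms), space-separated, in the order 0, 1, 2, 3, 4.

The stationary distribution satisfies pi = pi * P, i.e.:
  pi_0 = 1/5*pi_0 + 1/5*pi_1 + 7/15*pi_2 + 1/15*pi_3 + 1/15*pi_4
  pi_1 = 2/5*pi_0 + 4/15*pi_1 + 1/5*pi_2 + 8/15*pi_3 + 1/15*pi_4
  pi_2 = 4/15*pi_0 + 1/15*pi_1 + 1/15*pi_2 + 2/15*pi_3 + 3/5*pi_4
  pi_3 = 1/15*pi_0 + 4/15*pi_1 + 1/15*pi_2 + 1/5*pi_3 + 1/15*pi_4
  pi_4 = 1/15*pi_0 + 1/5*pi_1 + 1/5*pi_2 + 1/15*pi_3 + 1/5*pi_4
with normalization: pi_0 + pi_1 + pi_2 + pi_3 + pi_4 = 1.

Using the first 4 balance equations plus normalization, the linear system A*pi = b is:
  [-4/5, 1/5, 7/15, 1/15, 1/15] . pi = 0
  [2/5, -11/15, 1/5, 8/15, 1/15] . pi = 0
  [4/15, 1/15, -14/15, 2/15, 3/5] . pi = 0
  [1/15, 4/15, 1/15, -4/5, 1/15] . pi = 0
  [1, 1, 1, 1, 1] . pi = 1

Solving yields:
  pi_0 = 2083/9737
  pi_1 = 31/107
  pi_2 = 150/749
  pi_3 = 200/1391
  pi_4 = 1483/9737

Verification (pi * P):
  2083/9737*1/5 + 31/107*1/5 + 150/749*7/15 + 200/1391*1/15 + 1483/9737*1/15 = 2083/9737 = pi_0  (ok)
  2083/9737*2/5 + 31/107*4/15 + 150/749*1/5 + 200/1391*8/15 + 1483/9737*1/15 = 31/107 = pi_1  (ok)
  2083/9737*4/15 + 31/107*1/15 + 150/749*1/15 + 200/1391*2/15 + 1483/9737*3/5 = 150/749 = pi_2  (ok)
  2083/9737*1/15 + 31/107*4/15 + 150/749*1/15 + 200/1391*1/5 + 1483/9737*1/15 = 200/1391 = pi_3  (ok)
  2083/9737*1/15 + 31/107*1/5 + 150/749*1/5 + 200/1391*1/15 + 1483/9737*1/5 = 1483/9737 = pi_4  (ok)

Answer: 2083/9737 31/107 150/749 200/1391 1483/9737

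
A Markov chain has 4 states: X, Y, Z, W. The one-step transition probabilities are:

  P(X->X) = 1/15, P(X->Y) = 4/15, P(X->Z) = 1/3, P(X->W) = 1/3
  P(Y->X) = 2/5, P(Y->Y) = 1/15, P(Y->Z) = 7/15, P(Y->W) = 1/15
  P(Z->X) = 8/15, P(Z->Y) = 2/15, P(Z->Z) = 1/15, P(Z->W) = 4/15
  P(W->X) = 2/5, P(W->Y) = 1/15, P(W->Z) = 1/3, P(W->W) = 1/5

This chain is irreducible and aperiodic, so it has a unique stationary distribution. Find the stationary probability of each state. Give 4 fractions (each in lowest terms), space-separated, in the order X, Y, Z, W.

The stationary distribution satisfies pi = pi * P, i.e.:
  pi_X = 1/15*pi_X + 2/5*pi_Y + 8/15*pi_Z + 2/5*pi_W
  pi_Y = 4/15*pi_X + 1/15*pi_Y + 2/15*pi_Z + 1/15*pi_W
  pi_Z = 1/3*pi_X + 7/15*pi_Y + 1/15*pi_Z + 1/3*pi_W
  pi_W = 1/3*pi_X + 1/15*pi_Y + 4/15*pi_Z + 1/5*pi_W
with normalization: pi_X + pi_Y + pi_Z + pi_W = 1.

Using the first 3 balance equations plus normalization, the linear system A*pi = b is:
  [-14/15, 2/5, 8/15, 2/5] . pi = 0
  [4/15, -14/15, 2/15, 1/15] . pi = 0
  [1/3, 7/15, -14/15, 1/3] . pi = 0
  [1, 1, 1, 1] . pi = 1

Solving yields:
  pi_X = 463/1412
  pi_Y = 213/1412
  pi_Z = 197/706
  pi_W = 171/706

Verification (pi * P):
  463/1412*1/15 + 213/1412*2/5 + 197/706*8/15 + 171/706*2/5 = 463/1412 = pi_X  (ok)
  463/1412*4/15 + 213/1412*1/15 + 197/706*2/15 + 171/706*1/15 = 213/1412 = pi_Y  (ok)
  463/1412*1/3 + 213/1412*7/15 + 197/706*1/15 + 171/706*1/3 = 197/706 = pi_Z  (ok)
  463/1412*1/3 + 213/1412*1/15 + 197/706*4/15 + 171/706*1/5 = 171/706 = pi_W  (ok)

Answer: 463/1412 213/1412 197/706 171/706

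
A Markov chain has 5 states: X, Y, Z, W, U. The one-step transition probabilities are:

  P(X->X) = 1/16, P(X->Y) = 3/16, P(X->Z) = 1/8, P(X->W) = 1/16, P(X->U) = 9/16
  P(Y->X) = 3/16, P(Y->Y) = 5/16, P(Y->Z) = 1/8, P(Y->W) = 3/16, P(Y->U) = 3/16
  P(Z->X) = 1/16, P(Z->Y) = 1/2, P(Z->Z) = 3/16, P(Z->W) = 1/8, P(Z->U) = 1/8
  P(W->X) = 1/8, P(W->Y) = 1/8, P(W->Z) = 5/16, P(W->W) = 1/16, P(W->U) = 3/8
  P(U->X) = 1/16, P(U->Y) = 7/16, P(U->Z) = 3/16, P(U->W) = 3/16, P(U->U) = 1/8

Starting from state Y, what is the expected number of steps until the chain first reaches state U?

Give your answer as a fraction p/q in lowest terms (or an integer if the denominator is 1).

Answer: 2784/715

Derivation:
Let h_i = expected steps to first reach U from state i.
Boundary: h_U = 0.
First-step equations for the other states:
  h_X = 1 + 1/16*h_X + 3/16*h_Y + 1/8*h_Z + 1/16*h_W + 9/16*h_U
  h_Y = 1 + 3/16*h_X + 5/16*h_Y + 1/8*h_Z + 3/16*h_W + 3/16*h_U
  h_Z = 1 + 1/16*h_X + 1/2*h_Y + 3/16*h_Z + 1/8*h_W + 1/8*h_U
  h_W = 1 + 1/8*h_X + 1/8*h_Y + 5/16*h_Z + 1/16*h_W + 3/8*h_U

Substituting h_U = 0 and rearranging gives the linear system (I - Q) h = 1:
  [15/16, -3/16, -1/8, -1/16] . (h_X, h_Y, h_Z, h_W) = 1
  [-3/16, 11/16, -1/8, -3/16] . (h_X, h_Y, h_Z, h_W) = 1
  [-1/16, -1/2, 13/16, -1/8] . (h_X, h_Y, h_Z, h_W) = 1
  [-1/8, -1/8, -5/16, 15/16] . (h_X, h_Y, h_Z, h_W) = 1

Solving yields:
  h_X = 1896/715
  h_Y = 2784/715
  h_Z = 3112/715
  h_W = 2424/715

Starting state is Y, so the expected hitting time is h_Y = 2784/715.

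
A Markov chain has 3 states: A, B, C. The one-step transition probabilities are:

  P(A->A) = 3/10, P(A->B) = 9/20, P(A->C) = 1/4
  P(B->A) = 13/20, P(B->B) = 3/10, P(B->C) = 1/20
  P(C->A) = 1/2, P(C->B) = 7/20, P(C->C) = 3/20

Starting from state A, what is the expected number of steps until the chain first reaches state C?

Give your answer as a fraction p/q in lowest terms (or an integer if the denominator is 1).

Answer: 460/79

Derivation:
Let h_i = expected steps to first reach C from state i.
Boundary: h_C = 0.
First-step equations for the other states:
  h_A = 1 + 3/10*h_A + 9/20*h_B + 1/4*h_C
  h_B = 1 + 13/20*h_A + 3/10*h_B + 1/20*h_C

Substituting h_C = 0 and rearranging gives the linear system (I - Q) h = 1:
  [7/10, -9/20] . (h_A, h_B) = 1
  [-13/20, 7/10] . (h_A, h_B) = 1

Solving yields:
  h_A = 460/79
  h_B = 540/79

Starting state is A, so the expected hitting time is h_A = 460/79.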